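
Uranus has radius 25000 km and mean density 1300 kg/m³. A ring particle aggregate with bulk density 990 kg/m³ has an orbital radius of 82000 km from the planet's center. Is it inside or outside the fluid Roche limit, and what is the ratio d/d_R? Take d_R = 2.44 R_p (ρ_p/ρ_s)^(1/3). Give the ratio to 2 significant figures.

outside; d/d_R ≈ 1.2

d_R = 2.44 × (25000 km) × (1300/990)^(1/3) = 66800 km
d/d_R = (82000) / (66800) = 1.2
Since d/d_R > 1, the body is outside the Roche limit.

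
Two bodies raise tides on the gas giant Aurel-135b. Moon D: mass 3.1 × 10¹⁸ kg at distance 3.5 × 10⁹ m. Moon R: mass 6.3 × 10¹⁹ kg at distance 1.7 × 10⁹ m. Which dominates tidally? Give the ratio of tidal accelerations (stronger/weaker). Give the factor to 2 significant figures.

Moon R, by a factor of ≈ 180

Tidal acceleration ∝ M/d³, so compare M/d³ for each.
Moon D: (3.1 × 10¹⁸) / (3.5 × 10⁹)³ = 7.230 × 10⁻¹¹
Moon R: (6.3 × 10¹⁹) / (1.7 × 10⁹)³ = 1.282 × 10⁻⁸
Ratio (larger/smaller) = 180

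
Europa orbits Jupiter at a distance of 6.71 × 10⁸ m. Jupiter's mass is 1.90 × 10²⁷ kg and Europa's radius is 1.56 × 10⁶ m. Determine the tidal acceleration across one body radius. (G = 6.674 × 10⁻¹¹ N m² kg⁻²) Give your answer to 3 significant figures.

Δg = 2GMr/d³
   = 2 × (6.674 × 10⁻¹¹) × (1.90 × 10²⁷) × (1.56 × 10⁶) / (6.71 × 10⁸)³
   = 1.31 × 10⁻³ m/s²

1.31 × 10⁻³ m/s²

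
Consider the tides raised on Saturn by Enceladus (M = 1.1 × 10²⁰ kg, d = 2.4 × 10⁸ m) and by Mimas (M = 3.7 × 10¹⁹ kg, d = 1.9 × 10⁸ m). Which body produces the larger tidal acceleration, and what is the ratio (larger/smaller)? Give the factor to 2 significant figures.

The tide-raising term goes as M/d³ (the gradient of a 1/d² field).
Enceladus: (1.1 × 10²⁰) / (2.4 × 10⁸)³ = 7.957 × 10⁻⁶
Mimas: (3.7 × 10¹⁹) / (1.9 × 10⁸)³ = 5.394 × 10⁻⁶
Ratio (larger/smaller) = 1.5

Enceladus, by a factor of ≈ 1.5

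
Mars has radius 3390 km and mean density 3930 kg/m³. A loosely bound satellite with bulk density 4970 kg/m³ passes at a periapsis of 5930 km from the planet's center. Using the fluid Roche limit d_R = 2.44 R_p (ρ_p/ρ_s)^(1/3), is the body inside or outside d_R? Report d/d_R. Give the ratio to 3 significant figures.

inside; d/d_R ≈ 0.775

d_R = 2.44 × (3390 km) × (3930/4970)^(1/3) = 7649 km
d/d_R = (5930) / (7649) = 0.775
Since d/d_R < 1, the body is inside the Roche limit.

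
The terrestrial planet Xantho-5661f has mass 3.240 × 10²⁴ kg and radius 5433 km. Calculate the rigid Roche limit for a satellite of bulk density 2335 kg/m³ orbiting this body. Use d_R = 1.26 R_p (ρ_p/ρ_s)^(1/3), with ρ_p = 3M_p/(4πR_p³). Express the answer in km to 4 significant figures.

8718 km

ρ_p = 3M_p/(4πR_p³) = 3 × (3.240 × 10²⁴) / (4π × (5.433 × 10⁶ m)³) = 4823 kg/m³
d_R = 1.26 × 5433 km × (4823/2335)^(1/3)
    = 8718 km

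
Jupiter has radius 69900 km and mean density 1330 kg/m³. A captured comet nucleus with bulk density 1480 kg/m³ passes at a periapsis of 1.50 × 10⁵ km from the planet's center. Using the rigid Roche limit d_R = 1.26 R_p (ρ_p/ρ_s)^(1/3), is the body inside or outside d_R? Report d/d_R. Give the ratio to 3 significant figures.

d_R = 1.26 × (69900 km) × (1330/1480)^(1/3) = 84990 km
d/d_R = (1.50 × 10⁵) / (84990) = 1.76
Since d/d_R > 1, the body is outside the Roche limit.

outside; d/d_R ≈ 1.76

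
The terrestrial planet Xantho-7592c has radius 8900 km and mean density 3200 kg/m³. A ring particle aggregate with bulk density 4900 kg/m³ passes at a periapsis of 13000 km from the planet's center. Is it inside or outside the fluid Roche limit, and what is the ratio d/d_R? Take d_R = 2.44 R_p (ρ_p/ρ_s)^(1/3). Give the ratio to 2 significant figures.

inside; d/d_R ≈ 0.69

d_R = 2.44 × (8900 km) × (3200/4900)^(1/3) = 18840 km
d/d_R = (13000) / (18840) = 0.69
Since d/d_R < 1, the body is inside the Roche limit.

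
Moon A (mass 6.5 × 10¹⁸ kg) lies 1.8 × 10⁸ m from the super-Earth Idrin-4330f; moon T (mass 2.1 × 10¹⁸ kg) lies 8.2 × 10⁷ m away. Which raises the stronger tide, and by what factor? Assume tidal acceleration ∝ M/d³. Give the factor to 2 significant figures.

Moon T, by a factor of ≈ 3.4

The tide-raising term goes as M/d³ (the gradient of a 1/d² field).
Moon A: (6.5 × 10¹⁸) / (1.8 × 10⁸)³ = 1.115 × 10⁻⁶
Moon T: (2.1 × 10¹⁸) / (8.2 × 10⁷)³ = 3.809 × 10⁻⁶
Ratio (larger/smaller) = 3.4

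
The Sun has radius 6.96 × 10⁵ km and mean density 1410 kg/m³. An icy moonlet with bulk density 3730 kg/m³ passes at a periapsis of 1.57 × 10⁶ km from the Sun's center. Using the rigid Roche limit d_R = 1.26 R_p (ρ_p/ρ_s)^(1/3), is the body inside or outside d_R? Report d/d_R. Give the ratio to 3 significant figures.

outside; d/d_R ≈ 2.48

d_R = 1.26 × (6.96 × 10⁵ km) × (1410/3730)^(1/3) = 6.341 × 10⁵ km
d/d_R = (1.57 × 10⁶) / (6.341 × 10⁵) = 2.48
Since d/d_R > 1, the body is outside the Roche limit.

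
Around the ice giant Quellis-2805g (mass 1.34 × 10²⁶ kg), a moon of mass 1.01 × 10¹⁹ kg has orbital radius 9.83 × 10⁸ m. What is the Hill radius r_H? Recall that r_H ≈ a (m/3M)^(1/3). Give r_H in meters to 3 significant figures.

r_H ≈ a (m/3M)^(1/3)
    = (9.83 × 10⁸) × (1.01 × 10¹⁹ / (3 × 1.34 × 10²⁶))^(1/3)
    = 2.88 × 10⁶ m

2.88 × 10⁶ m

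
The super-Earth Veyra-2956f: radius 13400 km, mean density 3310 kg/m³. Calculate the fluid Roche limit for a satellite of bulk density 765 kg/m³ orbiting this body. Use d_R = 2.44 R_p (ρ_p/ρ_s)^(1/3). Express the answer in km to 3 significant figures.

d_R = 2.44 × 13400 km × (3310/765)^(1/3)
    = 53300 km

53300 km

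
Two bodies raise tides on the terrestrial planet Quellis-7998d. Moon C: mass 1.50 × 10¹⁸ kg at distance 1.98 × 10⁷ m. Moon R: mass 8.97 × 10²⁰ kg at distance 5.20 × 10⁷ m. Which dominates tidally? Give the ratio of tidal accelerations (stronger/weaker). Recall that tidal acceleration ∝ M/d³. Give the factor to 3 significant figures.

Moon R, by a factor of ≈ 33.0

Compare M/d³ for the two perturbers:
Moon C: (1.50 × 10¹⁸) / (1.98 × 10⁷)³ = 1.932 × 10⁻⁴
Moon R: (8.97 × 10²⁰) / (5.20 × 10⁷)³ = 6.379 × 10⁻³
Ratio (larger/smaller) = 33.0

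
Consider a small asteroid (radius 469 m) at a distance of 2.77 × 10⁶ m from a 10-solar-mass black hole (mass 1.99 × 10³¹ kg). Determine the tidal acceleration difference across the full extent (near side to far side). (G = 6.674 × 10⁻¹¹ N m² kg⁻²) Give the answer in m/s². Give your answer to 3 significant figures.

a_tidal = 4GMr/d³
        = 4 × (6.674 × 10⁻¹¹) × (1.99 × 10³¹) × (469) / (2.77 × 10⁶)³
        = 1.17 × 10⁵ m/s²

1.17 × 10⁵ m/s²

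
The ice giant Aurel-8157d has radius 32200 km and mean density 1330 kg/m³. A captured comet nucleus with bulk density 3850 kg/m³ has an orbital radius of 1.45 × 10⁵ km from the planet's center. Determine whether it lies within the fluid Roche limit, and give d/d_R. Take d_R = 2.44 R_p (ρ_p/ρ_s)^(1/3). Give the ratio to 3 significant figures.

d_R = 2.44 × (32200 km) × (1330/3850)^(1/3) = 55130 km
d/d_R = (1.45 × 10⁵) / (55130) = 2.63
Since d/d_R > 1, the body is outside the Roche limit.

outside; d/d_R ≈ 2.63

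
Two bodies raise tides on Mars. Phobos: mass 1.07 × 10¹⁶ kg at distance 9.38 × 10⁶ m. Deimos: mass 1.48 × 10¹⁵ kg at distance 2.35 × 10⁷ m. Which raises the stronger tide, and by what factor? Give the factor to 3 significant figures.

Phobos, by a factor of ≈ 114

Tidal acceleration ∝ M/d³, so compare M/d³ for each.
Phobos: (1.07 × 10¹⁶) / (9.38 × 10⁶)³ = 1.297 × 10⁻⁵
Deimos: (1.48 × 10¹⁵) / (2.35 × 10⁷)³ = 1.140 × 10⁻⁷
Ratio (larger/smaller) = 114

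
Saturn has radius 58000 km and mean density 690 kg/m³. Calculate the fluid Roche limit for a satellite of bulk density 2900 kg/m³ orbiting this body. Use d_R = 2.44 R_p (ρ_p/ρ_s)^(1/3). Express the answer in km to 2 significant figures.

d_R = 2.44 × 58000 km × (690/2900)^(1/3)
    = 88000 km

88000 km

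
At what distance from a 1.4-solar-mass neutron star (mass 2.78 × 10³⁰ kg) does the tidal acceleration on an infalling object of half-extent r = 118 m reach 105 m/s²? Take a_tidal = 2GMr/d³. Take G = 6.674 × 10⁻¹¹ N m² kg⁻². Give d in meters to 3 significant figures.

7.47 × 10⁶ m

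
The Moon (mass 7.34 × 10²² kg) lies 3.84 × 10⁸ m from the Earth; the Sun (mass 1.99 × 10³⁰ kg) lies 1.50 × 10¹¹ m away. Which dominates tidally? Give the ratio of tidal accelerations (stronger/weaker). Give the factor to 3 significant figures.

Tidal acceleration ∝ M/d³, so compare M/d³ for each.
The Moon: (7.34 × 10²²) / (3.84 × 10⁸)³ = 1.296 × 10⁻³
The Sun: (1.99 × 10³⁰) / (1.50 × 10¹¹)³ = 5.896 × 10⁻⁴
Ratio (larger/smaller) = 2.20

The Moon, by a factor of ≈ 2.20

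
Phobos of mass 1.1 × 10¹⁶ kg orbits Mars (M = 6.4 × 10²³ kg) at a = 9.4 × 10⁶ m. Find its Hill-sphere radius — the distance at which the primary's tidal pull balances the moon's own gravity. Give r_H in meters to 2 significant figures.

1.7 × 10⁴ m

r_H ≈ a (m/3M)^(1/3)
    = (9.4 × 10⁶) × (1.1 × 10¹⁶ / (3 × 6.4 × 10²³))^(1/3)
    = 1.7 × 10⁴ m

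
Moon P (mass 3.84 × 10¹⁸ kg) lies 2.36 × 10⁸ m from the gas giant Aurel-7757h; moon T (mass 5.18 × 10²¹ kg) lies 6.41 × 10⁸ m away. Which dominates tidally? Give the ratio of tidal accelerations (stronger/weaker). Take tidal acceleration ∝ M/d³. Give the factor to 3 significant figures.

Moon T, by a factor of ≈ 67.3

Tidal stretch scales as M/d³; compute that for each body.
Moon P: (3.84 × 10¹⁸) / (2.36 × 10⁸)³ = 2.921 × 10⁻⁷
Moon T: (5.18 × 10²¹) / (6.41 × 10⁸)³ = 1.967 × 10⁻⁵
Ratio (larger/smaller) = 67.3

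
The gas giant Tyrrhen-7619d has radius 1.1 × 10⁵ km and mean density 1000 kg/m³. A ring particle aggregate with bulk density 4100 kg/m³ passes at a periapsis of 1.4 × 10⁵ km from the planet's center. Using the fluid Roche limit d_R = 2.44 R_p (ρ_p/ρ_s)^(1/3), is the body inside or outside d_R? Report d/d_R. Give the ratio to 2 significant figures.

inside; d/d_R ≈ 0.83

d_R = 2.44 × (1.1 × 10⁵ km) × (1000/4100)^(1/3) = 1.677 × 10⁵ km
d/d_R = (1.4 × 10⁵) / (1.677 × 10⁵) = 0.83
Since d/d_R < 1, the body is inside the Roche limit.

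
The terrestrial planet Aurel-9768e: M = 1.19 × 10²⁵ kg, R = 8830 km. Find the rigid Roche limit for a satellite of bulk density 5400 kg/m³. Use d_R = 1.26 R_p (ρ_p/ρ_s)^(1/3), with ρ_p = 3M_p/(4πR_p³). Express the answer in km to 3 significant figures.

ρ_p = 3M_p/(4πR_p³) = 3 × (1.19 × 10²⁵) / (4π × (8.83 × 10⁶ m)³) = 4130 kg/m³
d_R = 1.26 × 8830 km × (4130/5400)^(1/3)
    = 10200 km

10200 km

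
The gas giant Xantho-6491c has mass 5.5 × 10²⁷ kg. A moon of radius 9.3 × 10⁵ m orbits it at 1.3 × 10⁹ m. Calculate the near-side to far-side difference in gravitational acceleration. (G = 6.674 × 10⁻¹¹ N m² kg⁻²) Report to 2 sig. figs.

Near-to-far spans 2r, so the tidal difference is twice the near-to-center value: 4GMr/d³.
Δg = 4GMr/d³
   = 4 × (6.674 × 10⁻¹¹) × (5.5 × 10²⁷) × (9.3 × 10⁵) / (1.3 × 10⁹)³
   = 6.2 × 10⁻⁴ m/s²

6.2 × 10⁻⁴ m/s²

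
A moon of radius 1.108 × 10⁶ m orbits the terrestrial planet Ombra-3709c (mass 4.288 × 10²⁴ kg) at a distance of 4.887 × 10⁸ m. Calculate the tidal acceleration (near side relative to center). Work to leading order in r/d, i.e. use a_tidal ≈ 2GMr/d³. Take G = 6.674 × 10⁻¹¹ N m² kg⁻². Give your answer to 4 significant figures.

5.434 × 10⁻⁶ m/s²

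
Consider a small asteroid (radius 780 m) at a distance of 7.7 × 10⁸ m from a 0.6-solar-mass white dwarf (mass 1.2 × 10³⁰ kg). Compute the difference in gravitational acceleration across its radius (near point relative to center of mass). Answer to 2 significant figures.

Differencing GM/(d−r)² and GM/d² to first order in r/d gives 2GMr/d³.
Δg = 2GMr/d³
   = 2 × (6.674 × 10⁻¹¹) × (1.2 × 10³⁰) × (780) / (7.7 × 10⁸)³
   = 2.7 × 10⁻⁴ m/s²

2.7 × 10⁻⁴ m/s²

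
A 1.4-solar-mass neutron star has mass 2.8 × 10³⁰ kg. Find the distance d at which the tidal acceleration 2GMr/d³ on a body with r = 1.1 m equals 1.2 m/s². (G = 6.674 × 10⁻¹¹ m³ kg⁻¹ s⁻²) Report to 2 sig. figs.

2GMr/d³ = a_tidal  ⇒  d = (2GMr / a_tidal)^(1/3)
d = (2 × 6.674×10⁻¹¹ × (2.8 × 10³⁰) × (1.1) / (1.2))^(1/3)
  = 7.0 × 10⁶ m

7.0 × 10⁶ m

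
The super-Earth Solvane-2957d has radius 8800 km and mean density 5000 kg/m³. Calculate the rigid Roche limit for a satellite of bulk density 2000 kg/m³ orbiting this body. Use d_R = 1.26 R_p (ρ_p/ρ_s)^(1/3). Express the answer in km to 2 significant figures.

15000 km

d_R = 1.26 × 8800 km × (5000/2000)^(1/3)
    = 15000 km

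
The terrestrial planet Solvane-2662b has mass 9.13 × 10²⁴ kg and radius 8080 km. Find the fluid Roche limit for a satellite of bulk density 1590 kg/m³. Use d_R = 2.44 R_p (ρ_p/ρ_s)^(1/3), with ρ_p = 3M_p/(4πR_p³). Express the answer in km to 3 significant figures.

27100 km

ρ_p = 3M_p/(4πR_p³) = 3 × (9.13 × 10²⁴) / (4π × (8.08 × 10⁶ m)³) = 4130 kg/m³
d_R = 2.44 × 8080 km × (4130/1590)^(1/3)
    = 27100 km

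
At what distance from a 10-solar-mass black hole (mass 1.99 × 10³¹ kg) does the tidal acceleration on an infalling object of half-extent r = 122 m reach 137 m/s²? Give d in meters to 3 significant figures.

1.33 × 10⁷ m

2GMr/d³ = a_tidal  ⇒  d = (2GMr / a_tidal)^(1/3)
d = (2 × 6.674×10⁻¹¹ × (1.99 × 10³¹) × (122) / (137))^(1/3)
  = 1.33 × 10⁷ m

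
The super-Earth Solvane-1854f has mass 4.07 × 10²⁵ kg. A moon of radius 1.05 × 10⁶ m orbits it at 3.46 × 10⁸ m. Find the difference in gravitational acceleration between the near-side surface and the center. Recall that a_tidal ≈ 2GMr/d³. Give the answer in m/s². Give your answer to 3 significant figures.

1.38 × 10⁻⁴ m/s²

Δg = 2GMr/d³
   = 2 × (6.674 × 10⁻¹¹) × (4.07 × 10²⁵) × (1.05 × 10⁶) / (3.46 × 10⁸)³
   = 1.38 × 10⁻⁴ m/s²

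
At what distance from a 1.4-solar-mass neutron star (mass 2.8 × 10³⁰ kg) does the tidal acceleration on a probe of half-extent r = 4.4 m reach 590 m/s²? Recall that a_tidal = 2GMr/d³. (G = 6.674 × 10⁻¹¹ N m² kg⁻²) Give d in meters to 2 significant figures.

2GMr/d³ = a_tidal  ⇒  d = (2GMr / a_tidal)^(1/3)
d = (2 × 6.674×10⁻¹¹ × (2.8 × 10³⁰) × (4.4) / (590))^(1/3)
  = 1.4 × 10⁶ m

1.4 × 10⁶ m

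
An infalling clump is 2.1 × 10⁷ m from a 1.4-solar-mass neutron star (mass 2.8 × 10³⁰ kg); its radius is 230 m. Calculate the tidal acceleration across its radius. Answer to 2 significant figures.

Δg = 2GMr/d³
   = 2 × (6.674 × 10⁻¹¹) × (2.8 × 10³⁰) × (230) / (2.1 × 10⁷)³
   = 9.3 m/s²

9.3 m/s²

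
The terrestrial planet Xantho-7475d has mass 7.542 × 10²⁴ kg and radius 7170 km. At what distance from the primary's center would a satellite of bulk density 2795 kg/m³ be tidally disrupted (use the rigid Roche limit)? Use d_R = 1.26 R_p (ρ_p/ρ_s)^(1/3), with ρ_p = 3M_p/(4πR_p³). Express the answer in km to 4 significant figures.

10880 km

ρ_p = 3M_p/(4πR_p³) = 3 × (7.542 × 10²⁴) / (4π × (7.170 × 10⁶ m)³) = 4885 kg/m³
d_R = 1.26 × 7170 km × (4885/2795)^(1/3)
    = 10880 km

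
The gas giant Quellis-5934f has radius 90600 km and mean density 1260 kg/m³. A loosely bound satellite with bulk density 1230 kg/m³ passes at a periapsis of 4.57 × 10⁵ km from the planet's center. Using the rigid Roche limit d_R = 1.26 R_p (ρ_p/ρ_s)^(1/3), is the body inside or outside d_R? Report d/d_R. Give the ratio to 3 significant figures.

outside; d/d_R ≈ 3.97

d_R = 1.26 × (90600 km) × (1260/1230)^(1/3) = 1.151 × 10⁵ km
d/d_R = (4.57 × 10⁵) / (1.151 × 10⁵) = 3.97
Since d/d_R > 1, the body is outside the Roche limit.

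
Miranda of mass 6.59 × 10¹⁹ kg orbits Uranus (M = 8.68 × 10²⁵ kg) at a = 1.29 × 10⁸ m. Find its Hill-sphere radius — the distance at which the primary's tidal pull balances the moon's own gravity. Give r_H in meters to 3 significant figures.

r_H ≈ a (m/3M)^(1/3)
    = (1.29 × 10⁸) × (6.59 × 10¹⁹ / (3 × 8.68 × 10²⁵))^(1/3)
    = 8.16 × 10⁵ m

8.16 × 10⁵ m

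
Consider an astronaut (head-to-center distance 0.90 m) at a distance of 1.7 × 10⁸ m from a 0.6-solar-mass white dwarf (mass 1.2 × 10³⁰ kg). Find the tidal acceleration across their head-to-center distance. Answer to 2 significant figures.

2.9 × 10⁻⁵ m/s²

a_tidal = 2GMr/d³
        = 2 × (6.674 × 10⁻¹¹) × (1.2 × 10³⁰) × (0.90) / (1.7 × 10⁸)³
        = 2.9 × 10⁻⁵ m/s²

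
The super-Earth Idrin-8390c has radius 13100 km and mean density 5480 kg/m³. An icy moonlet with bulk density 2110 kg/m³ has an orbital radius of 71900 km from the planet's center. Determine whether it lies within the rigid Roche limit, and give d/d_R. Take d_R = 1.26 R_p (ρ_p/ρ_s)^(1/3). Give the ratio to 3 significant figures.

d_R = 1.26 × (13100 km) × (5480/2110)^(1/3) = 22690 km
d/d_R = (71900) / (22690) = 3.17
Since d/d_R > 1, the body is outside the Roche limit.

outside; d/d_R ≈ 3.17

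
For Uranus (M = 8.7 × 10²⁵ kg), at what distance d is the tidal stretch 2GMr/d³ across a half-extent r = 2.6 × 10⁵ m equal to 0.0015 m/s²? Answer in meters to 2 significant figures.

1.3 × 10⁸ m

2GMr/d³ = a_tidal  ⇒  d = (2GMr / a_tidal)^(1/3)
d = (2 × 6.674×10⁻¹¹ × (8.7 × 10²⁵) × (2.6 × 10⁵) / (0.0015))^(1/3)
  = 1.3 × 10⁸ m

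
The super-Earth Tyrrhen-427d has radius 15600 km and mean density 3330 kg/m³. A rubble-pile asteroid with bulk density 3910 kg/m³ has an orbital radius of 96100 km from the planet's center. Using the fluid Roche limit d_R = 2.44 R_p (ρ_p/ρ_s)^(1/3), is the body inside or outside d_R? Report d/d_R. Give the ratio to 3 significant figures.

d_R = 2.44 × (15600 km) × (3330/3910)^(1/3) = 36080 km
d/d_R = (96100) / (36080) = 2.66
Since d/d_R > 1, the body is outside the Roche limit.

outside; d/d_R ≈ 2.66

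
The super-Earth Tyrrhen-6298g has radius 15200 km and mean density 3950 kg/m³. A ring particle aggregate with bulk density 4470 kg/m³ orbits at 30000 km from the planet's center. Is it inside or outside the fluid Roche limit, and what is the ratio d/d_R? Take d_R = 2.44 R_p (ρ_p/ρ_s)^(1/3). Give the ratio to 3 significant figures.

inside; d/d_R ≈ 0.843

d_R = 2.44 × (15200 km) × (3950/4470)^(1/3) = 35590 km
d/d_R = (30000) / (35590) = 0.843
Since d/d_R < 1, the body is inside the Roche limit.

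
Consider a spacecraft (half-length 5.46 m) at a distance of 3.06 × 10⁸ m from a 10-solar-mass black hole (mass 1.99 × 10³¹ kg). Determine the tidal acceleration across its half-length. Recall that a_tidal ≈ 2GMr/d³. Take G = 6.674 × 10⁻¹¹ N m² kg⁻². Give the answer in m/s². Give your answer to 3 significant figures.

5.06 × 10⁻⁴ m/s²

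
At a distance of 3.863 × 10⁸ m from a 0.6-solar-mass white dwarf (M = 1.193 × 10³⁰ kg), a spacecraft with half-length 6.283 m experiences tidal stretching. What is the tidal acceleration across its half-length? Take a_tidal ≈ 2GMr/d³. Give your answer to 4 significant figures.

Differencing GM/(d−r)² and GM/d² to first order in r/d gives 2GMr/d³.
Δg = 2GMr/d³
   = 2 × (6.674 × 10⁻¹¹) × (1.193 × 10³⁰) × (6.283) / (3.863 × 10⁸)³
   = 1.736 × 10⁻⁵ m/s²

1.736 × 10⁻⁵ m/s²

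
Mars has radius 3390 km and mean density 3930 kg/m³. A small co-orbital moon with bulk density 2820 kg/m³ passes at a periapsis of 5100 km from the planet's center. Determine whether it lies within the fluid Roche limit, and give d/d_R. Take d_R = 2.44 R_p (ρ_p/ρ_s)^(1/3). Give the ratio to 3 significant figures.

d_R = 2.44 × (3390 km) × (3930/2820)^(1/3) = 9239 km
d/d_R = (5100) / (9239) = 0.552
Since d/d_R < 1, the body is inside the Roche limit.

inside; d/d_R ≈ 0.552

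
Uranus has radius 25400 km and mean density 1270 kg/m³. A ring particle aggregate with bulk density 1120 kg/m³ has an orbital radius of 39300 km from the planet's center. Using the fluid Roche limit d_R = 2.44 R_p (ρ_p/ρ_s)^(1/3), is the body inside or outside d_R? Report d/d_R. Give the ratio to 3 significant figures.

d_R = 2.44 × (25400 km) × (1270/1120)^(1/3) = 64630 km
d/d_R = (39300) / (64630) = 0.608
Since d/d_R < 1, the body is inside the Roche limit.

inside; d/d_R ≈ 0.608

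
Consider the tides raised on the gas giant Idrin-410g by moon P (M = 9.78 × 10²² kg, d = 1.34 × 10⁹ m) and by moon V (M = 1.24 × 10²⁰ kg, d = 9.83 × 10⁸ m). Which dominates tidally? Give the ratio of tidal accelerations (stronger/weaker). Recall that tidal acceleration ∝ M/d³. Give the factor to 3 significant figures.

Tidal stretch scales as M/d³; compute that for each body.
Moon P: (9.78 × 10²²) / (1.34 × 10⁹)³ = 4.065 × 10⁻⁵
Moon V: (1.24 × 10²⁰) / (9.83 × 10⁸)³ = 1.305 × 10⁻⁷
Ratio (larger/smaller) = 311

Moon P, by a factor of ≈ 311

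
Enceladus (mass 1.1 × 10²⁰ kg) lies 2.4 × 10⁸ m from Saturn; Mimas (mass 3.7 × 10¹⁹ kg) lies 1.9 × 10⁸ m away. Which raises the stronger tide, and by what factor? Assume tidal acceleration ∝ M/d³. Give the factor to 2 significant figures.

Enceladus, by a factor of ≈ 1.5

Compare M/d³ for the two perturbers:
Enceladus: (1.1 × 10²⁰) / (2.4 × 10⁸)³ = 7.957 × 10⁻⁶
Mimas: (3.7 × 10¹⁹) / (1.9 × 10⁸)³ = 5.394 × 10⁻⁶
Ratio (larger/smaller) = 1.5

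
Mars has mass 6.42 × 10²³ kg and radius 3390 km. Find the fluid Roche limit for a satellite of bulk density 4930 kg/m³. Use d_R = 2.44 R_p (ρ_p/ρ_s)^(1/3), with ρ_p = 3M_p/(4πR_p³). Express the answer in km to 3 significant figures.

7670 km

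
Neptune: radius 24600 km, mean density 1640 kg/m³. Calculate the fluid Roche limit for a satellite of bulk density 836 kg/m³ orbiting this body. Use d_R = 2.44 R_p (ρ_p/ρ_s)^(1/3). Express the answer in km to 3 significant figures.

d_R = 2.44 × 24600 km × (1640/836)^(1/3)
    = 75100 km

75100 km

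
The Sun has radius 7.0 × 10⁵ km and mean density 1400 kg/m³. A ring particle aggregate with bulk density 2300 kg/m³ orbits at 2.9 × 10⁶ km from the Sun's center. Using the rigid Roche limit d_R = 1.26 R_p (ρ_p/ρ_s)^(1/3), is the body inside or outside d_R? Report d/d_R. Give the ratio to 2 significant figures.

outside; d/d_R ≈ 3.9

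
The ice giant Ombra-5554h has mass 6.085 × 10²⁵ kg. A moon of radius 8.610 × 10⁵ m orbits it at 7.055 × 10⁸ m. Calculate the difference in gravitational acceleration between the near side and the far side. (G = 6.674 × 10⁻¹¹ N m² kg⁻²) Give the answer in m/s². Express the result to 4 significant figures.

3.983 × 10⁻⁵ m/s²

a_tidal = 4GMr/d³
        = 4 × (6.674 × 10⁻¹¹) × (6.085 × 10²⁵) × (8.610 × 10⁵) / (7.055 × 10⁸)³
        = 3.983 × 10⁻⁵ m/s²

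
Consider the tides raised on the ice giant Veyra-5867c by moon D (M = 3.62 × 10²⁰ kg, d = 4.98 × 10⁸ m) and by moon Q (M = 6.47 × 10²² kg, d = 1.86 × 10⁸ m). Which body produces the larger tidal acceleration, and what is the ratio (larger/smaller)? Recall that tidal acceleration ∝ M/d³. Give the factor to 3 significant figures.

Moon Q, by a factor of ≈ 3430

Tidal acceleration ∝ M/d³, so compare M/d³ for each.
Moon D: (3.62 × 10²⁰) / (4.98 × 10⁸)³ = 2.931 × 10⁻⁶
Moon Q: (6.47 × 10²²) / (1.86 × 10⁸)³ = 1.005 × 10⁻²
Ratio (larger/smaller) = 3430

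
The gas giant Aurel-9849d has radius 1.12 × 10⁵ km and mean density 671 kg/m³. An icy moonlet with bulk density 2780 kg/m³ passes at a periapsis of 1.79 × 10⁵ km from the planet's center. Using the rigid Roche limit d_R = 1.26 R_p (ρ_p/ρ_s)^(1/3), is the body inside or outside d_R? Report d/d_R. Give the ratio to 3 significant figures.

outside; d/d_R ≈ 2.04

d_R = 1.26 × (1.12 × 10⁵ km) × (671/2780)^(1/3) = 87860 km
d/d_R = (1.79 × 10⁵) / (87860) = 2.04
Since d/d_R > 1, the body is outside the Roche limit.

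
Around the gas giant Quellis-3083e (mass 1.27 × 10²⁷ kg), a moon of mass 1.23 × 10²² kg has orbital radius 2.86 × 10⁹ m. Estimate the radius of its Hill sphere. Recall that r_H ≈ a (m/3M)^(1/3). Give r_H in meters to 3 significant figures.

r_H ≈ a (m/3M)^(1/3)
    = (2.86 × 10⁹) × (1.23 × 10²² / (3 × 1.27 × 10²⁷))^(1/3)
    = 4.23 × 10⁷ m

4.23 × 10⁷ m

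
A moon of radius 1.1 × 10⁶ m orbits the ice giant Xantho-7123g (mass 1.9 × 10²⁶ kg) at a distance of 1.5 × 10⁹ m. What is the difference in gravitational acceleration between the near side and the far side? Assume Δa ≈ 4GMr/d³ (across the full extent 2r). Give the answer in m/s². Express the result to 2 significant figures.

1.7 × 10⁻⁵ m/s²

a_tidal = 4GMr/d³
        = 4 × (6.674 × 10⁻¹¹) × (1.9 × 10²⁶) × (1.1 × 10⁶) / (1.5 × 10⁹)³
        = 1.7 × 10⁻⁵ m/s²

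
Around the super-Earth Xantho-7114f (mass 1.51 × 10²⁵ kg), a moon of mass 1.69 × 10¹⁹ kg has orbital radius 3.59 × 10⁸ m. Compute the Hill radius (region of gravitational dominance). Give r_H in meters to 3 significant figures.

r_H ≈ a (m/3M)^(1/3)
    = (3.59 × 10⁸) × (1.69 × 10¹⁹ / (3 × 1.51 × 10²⁵))^(1/3)
    = 2.58 × 10⁶ m

2.58 × 10⁶ m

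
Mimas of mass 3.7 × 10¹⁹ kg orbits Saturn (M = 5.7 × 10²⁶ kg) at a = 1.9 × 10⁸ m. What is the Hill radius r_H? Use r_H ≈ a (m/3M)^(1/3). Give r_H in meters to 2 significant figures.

5.3 × 10⁵ m

r_H ≈ a (m/3M)^(1/3)
    = (1.9 × 10⁸) × (3.7 × 10¹⁹ / (3 × 5.7 × 10²⁶))^(1/3)
    = 5.3 × 10⁵ m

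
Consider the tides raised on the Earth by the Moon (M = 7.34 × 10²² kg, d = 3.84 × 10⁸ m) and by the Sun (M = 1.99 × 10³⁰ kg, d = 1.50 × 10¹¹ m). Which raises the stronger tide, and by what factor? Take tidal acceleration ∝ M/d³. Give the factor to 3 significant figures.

The Moon, by a factor of ≈ 2.20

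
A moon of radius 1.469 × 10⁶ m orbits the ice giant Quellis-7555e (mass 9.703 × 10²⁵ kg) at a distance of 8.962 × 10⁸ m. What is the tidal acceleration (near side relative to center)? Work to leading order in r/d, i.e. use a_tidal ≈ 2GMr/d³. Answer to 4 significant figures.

2.643 × 10⁻⁵ m/s²

Δg = 2GMr/d³
   = 2 × (6.674 × 10⁻¹¹) × (9.703 × 10²⁵) × (1.469 × 10⁶) / (8.962 × 10⁸)³
   = 2.643 × 10⁻⁵ m/s²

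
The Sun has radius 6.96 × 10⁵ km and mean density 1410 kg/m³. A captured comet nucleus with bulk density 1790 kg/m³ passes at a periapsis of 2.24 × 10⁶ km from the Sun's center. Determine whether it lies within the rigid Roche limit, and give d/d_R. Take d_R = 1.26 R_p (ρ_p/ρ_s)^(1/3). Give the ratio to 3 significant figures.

outside; d/d_R ≈ 2.77

d_R = 1.26 × (6.96 × 10⁵ km) × (1410/1790)^(1/3) = 8.099 × 10⁵ km
d/d_R = (2.24 × 10⁶) / (8.099 × 10⁵) = 2.77
Since d/d_R > 1, the body is outside the Roche limit.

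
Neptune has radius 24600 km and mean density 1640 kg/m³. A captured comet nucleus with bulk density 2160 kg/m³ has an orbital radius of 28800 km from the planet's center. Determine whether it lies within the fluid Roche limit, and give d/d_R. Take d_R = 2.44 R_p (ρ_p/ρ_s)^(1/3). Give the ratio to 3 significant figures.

inside; d/d_R ≈ 0.526

d_R = 2.44 × (24600 km) × (1640/2160)^(1/3) = 54760 km
d/d_R = (28800) / (54760) = 0.526
Since d/d_R < 1, the body is inside the Roche limit.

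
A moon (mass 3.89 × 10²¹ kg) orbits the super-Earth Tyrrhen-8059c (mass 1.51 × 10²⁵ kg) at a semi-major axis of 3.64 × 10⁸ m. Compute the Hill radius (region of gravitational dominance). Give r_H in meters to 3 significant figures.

r_H ≈ a (m/3M)^(1/3)
    = (3.64 × 10⁸) × (3.89 × 10²¹ / (3 × 1.51 × 10²⁵))^(1/3)
    = 1.61 × 10⁷ m

1.61 × 10⁷ m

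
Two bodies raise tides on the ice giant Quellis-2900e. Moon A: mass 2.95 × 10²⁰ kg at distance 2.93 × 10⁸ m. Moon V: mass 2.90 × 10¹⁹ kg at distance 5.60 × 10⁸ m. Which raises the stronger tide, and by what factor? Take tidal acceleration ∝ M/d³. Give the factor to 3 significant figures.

Moon A, by a factor of ≈ 71.0

Tidal stretch scales as M/d³; compute that for each body.
Moon A: (2.95 × 10²⁰) / (2.93 × 10⁸)³ = 1.173 × 10⁻⁵
Moon V: (2.90 × 10¹⁹) / (5.60 × 10⁸)³ = 1.651 × 10⁻⁷
Ratio (larger/smaller) = 71.0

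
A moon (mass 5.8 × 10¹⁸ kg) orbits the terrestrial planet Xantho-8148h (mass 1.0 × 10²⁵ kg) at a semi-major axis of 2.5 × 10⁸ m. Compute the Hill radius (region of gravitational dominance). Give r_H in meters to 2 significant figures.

r_H ≈ a (m/3M)^(1/3)
    = (2.5 × 10⁸) × (5.8 × 10¹⁸ / (3 × 1.0 × 10²⁵))^(1/3)
    = 1.4 × 10⁶ m

1.4 × 10⁶ m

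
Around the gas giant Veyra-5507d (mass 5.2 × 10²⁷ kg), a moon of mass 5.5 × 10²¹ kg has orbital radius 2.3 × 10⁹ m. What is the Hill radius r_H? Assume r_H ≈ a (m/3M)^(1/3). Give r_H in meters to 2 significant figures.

r_H ≈ a (m/3M)^(1/3)
    = (2.3 × 10⁹) × (5.5 × 10²¹ / (3 × 5.2 × 10²⁷))^(1/3)
    = 1.6 × 10⁷ m

1.6 × 10⁷ m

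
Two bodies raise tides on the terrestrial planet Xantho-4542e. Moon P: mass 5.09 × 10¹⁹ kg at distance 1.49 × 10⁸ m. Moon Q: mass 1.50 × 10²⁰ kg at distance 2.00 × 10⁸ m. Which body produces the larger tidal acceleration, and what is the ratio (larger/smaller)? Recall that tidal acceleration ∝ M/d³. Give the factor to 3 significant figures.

Tidal acceleration ∝ M/d³, so compare M/d³ for each.
Moon P: (5.09 × 10¹⁹) / (1.49 × 10⁸)³ = 1.539 × 10⁻⁵
Moon Q: (1.50 × 10²⁰) / (2.00 × 10⁸)³ = 1.875 × 10⁻⁵
Ratio (larger/smaller) = 1.22

Moon Q, by a factor of ≈ 1.22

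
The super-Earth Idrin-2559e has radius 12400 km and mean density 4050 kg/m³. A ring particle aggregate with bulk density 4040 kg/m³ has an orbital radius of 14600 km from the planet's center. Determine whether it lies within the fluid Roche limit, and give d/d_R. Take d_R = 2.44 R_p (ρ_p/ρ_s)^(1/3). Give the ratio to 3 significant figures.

inside; d/d_R ≈ 0.482

d_R = 2.44 × (12400 km) × (4050/4040)^(1/3) = 30280 km
d/d_R = (14600) / (30280) = 0.482
Since d/d_R < 1, the body is inside the Roche limit.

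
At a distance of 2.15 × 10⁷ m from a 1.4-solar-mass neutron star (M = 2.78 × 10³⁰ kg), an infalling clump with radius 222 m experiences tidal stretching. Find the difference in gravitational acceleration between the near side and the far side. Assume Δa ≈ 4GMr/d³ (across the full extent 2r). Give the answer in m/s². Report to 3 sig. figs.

1.66 × 10¹ m/s²

a_tidal = 4GMr/d³
        = 4 × (6.674 × 10⁻¹¹) × (2.78 × 10³⁰) × (222) / (2.15 × 10⁷)³
        = 1.66 × 10¹ m/s²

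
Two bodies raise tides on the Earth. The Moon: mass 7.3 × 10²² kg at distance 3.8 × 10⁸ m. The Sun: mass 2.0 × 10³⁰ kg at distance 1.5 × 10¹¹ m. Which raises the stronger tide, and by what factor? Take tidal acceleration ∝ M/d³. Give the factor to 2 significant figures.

The Moon, by a factor of ≈ 2.2

Tidal acceleration ∝ M/d³, so compare M/d³ for each.
The Moon: (7.3 × 10²²) / (3.8 × 10⁸)³ = 1.330 × 10⁻³
The Sun: (2.0 × 10³⁰) / (1.5 × 10¹¹)³ = 5.926 × 10⁻⁴
Ratio (larger/smaller) = 2.2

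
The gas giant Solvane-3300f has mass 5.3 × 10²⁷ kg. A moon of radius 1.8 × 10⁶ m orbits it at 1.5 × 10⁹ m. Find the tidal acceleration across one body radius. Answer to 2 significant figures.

3.8 × 10⁻⁴ m/s²

Since r ≪ d, expand the inverse-square field across one radius to get the leading 2GMr/d³ term.
Δa = 2GMr/d³
   = 2 × (6.674 × 10⁻¹¹) × (5.3 × 10²⁷) × (1.8 × 10⁶) / (1.5 × 10⁹)³
   = 3.8 × 10⁻⁴ m/s²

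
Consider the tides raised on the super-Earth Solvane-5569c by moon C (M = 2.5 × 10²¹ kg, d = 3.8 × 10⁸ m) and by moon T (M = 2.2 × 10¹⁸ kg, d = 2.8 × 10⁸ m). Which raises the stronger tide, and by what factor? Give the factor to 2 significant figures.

Compare M/d³ for the two perturbers:
Moon C: (2.5 × 10²¹) / (3.8 × 10⁸)³ = 4.556 × 10⁻⁵
Moon T: (2.2 × 10¹⁸) / (2.8 × 10⁸)³ = 1.002 × 10⁻⁷
Ratio (larger/smaller) = 450

Moon C, by a factor of ≈ 450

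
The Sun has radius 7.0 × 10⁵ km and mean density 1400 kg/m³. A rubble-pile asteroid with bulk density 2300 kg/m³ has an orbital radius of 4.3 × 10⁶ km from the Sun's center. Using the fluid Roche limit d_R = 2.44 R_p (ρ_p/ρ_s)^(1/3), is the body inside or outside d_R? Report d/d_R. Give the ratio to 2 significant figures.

d_R = 2.44 × (7.0 × 10⁵ km) × (1400/2300)^(1/3) = 1.448 × 10⁶ km
d/d_R = (4.3 × 10⁶) / (1.448 × 10⁶) = 3.0
Since d/d_R > 1, the body is outside the Roche limit.

outside; d/d_R ≈ 3.0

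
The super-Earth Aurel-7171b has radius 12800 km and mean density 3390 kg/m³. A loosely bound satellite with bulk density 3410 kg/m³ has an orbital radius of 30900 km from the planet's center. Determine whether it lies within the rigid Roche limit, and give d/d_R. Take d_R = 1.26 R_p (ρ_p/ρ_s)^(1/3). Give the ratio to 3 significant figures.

outside; d/d_R ≈ 1.92

d_R = 1.26 × (12800 km) × (3390/3410)^(1/3) = 16100 km
d/d_R = (30900) / (16100) = 1.92
Since d/d_R > 1, the body is outside the Roche limit.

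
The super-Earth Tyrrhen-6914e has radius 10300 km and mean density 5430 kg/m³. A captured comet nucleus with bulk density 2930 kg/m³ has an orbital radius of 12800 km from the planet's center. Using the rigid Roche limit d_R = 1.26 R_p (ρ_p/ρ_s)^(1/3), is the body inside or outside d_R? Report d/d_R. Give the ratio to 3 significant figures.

inside; d/d_R ≈ 0.803

d_R = 1.26 × (10300 km) × (5430/2930)^(1/3) = 15940 km
d/d_R = (12800) / (15940) = 0.803
Since d/d_R < 1, the body is inside the Roche limit.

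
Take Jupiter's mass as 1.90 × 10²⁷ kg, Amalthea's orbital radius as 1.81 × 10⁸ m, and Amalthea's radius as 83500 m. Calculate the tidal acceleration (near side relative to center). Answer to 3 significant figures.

3.57 × 10⁻³ m/s²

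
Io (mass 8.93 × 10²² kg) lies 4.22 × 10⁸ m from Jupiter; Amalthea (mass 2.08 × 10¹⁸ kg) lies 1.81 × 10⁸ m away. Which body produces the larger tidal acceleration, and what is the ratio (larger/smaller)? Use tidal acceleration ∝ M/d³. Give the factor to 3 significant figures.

Tidal acceleration ∝ M/d³, so compare M/d³ for each.
Io: (8.93 × 10²²) / (4.22 × 10⁸)³ = 1.188 × 10⁻³
Amalthea: (2.08 × 10¹⁸) / (1.81 × 10⁸)³ = 3.508 × 10⁻⁷
Ratio (larger/smaller) = 3390

Io, by a factor of ≈ 3390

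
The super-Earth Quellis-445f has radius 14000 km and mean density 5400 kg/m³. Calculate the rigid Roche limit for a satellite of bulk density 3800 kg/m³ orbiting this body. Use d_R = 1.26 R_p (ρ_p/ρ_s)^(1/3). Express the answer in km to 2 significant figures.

20000 km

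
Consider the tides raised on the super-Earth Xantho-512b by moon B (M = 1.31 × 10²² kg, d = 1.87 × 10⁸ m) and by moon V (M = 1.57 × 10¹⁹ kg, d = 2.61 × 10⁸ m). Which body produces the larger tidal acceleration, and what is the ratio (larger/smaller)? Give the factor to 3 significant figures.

Moon B, by a factor of ≈ 2270

Tidal stretch scales as M/d³; compute that for each body.
Moon B: (1.31 × 10²²) / (1.87 × 10⁸)³ = 2.003 × 10⁻³
Moon V: (1.57 × 10¹⁹) / (2.61 × 10⁸)³ = 8.830 × 10⁻⁷
Ratio (larger/smaller) = 2270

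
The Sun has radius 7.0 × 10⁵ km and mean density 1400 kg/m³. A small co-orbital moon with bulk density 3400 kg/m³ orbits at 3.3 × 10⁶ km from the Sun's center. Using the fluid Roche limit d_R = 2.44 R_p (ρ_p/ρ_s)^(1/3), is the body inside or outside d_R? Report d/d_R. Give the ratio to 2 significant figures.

d_R = 2.44 × (7.0 × 10⁵ km) × (1400/3400)^(1/3) = 1.271 × 10⁶ km
d/d_R = (3.3 × 10⁶) / (1.271 × 10⁶) = 2.6
Since d/d_R > 1, the body is outside the Roche limit.

outside; d/d_R ≈ 2.6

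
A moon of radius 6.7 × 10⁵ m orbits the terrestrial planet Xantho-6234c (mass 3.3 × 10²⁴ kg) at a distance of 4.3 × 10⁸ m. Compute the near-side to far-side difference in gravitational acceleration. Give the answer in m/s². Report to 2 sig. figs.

Differencing GM/(d−r)² and GM/(d+r)² to first order in r/d gives 4GMr/d³.
Δg = 4GMr/d³
   = 4 × (6.674 × 10⁻¹¹) × (3.3 × 10²⁴) × (6.7 × 10⁵) / (4.3 × 10⁸)³
   = 7.4 × 10⁻⁶ m/s²

7.4 × 10⁻⁶ m/s²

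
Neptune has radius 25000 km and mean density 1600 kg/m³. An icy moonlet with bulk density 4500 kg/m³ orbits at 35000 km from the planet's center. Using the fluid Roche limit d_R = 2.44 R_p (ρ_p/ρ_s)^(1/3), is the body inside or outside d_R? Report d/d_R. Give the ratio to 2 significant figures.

inside; d/d_R ≈ 0.81

d_R = 2.44 × (25000 km) × (1600/4500)^(1/3) = 43210 km
d/d_R = (35000) / (43210) = 0.81
Since d/d_R < 1, the body is inside the Roche limit.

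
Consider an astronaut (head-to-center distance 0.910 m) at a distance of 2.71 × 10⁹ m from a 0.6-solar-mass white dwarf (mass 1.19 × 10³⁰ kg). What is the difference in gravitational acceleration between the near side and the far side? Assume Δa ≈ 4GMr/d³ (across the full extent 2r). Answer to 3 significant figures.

Differencing GM/(d−r)² and GM/(d+r)² to first order in r/d gives 4GMr/d³.
Δa = 4GMr/d³
   = 4 × (6.674 × 10⁻¹¹) × (1.19 × 10³⁰) × (0.910) / (2.71 × 10⁹)³
   = 1.45 × 10⁻⁸ m/s²

1.45 × 10⁻⁸ m/s²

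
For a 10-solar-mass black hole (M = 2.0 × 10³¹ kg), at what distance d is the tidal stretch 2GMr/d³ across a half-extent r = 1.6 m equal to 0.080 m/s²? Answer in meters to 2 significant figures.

3.8 × 10⁷ m

2GMr/d³ = a_tidal  ⇒  d = (2GMr / a_tidal)^(1/3)
d = (2 × 6.674×10⁻¹¹ × (2.0 × 10³¹) × (1.6) / (0.080))^(1/3)
  = 3.8 × 10⁷ m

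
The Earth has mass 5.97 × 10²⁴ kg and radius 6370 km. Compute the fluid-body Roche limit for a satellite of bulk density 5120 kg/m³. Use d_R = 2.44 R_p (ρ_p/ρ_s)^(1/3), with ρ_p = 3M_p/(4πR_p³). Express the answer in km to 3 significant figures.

ρ_p = 3M_p/(4πR_p³) = 3 × (5.97 × 10²⁴) / (4π × (6.37 × 10⁶ m)³) = 5510 kg/m³
d_R = 2.44 × 6370 km × (5510/5120)^(1/3)
    = 15900 km

15900 km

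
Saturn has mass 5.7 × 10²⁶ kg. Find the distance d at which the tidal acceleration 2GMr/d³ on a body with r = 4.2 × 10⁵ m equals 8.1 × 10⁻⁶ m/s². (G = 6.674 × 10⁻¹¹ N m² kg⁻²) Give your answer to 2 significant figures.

1.6 × 10⁹ m

2GMr/d³ = a_tidal  ⇒  d = (2GMr / a_tidal)^(1/3)
d = (2 × 6.674×10⁻¹¹ × (5.7 × 10²⁶) × (4.2 × 10⁵) / (8.1 × 10⁻⁶))^(1/3)
  = 1.6 × 10⁹ m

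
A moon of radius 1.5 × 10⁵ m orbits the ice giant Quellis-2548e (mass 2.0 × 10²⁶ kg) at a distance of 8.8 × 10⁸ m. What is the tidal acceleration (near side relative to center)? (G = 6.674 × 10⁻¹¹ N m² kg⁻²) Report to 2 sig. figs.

5.9 × 10⁻⁶ m/s²

Δg = 2GMr/d³
   = 2 × (6.674 × 10⁻¹¹) × (2.0 × 10²⁶) × (1.5 × 10⁵) / (8.8 × 10⁸)³
   = 5.9 × 10⁻⁶ m/s²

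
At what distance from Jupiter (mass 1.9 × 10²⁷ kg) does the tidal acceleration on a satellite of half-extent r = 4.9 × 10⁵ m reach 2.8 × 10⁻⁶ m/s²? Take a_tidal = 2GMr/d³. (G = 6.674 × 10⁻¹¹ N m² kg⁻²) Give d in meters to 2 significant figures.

3.5 × 10⁹ m

2GMr/d³ = a_tidal  ⇒  d = (2GMr / a_tidal)^(1/3)
d = (2 × 6.674×10⁻¹¹ × (1.9 × 10²⁷) × (4.9 × 10⁵) / (2.8 × 10⁻⁶))^(1/3)
  = 3.5 × 10⁹ m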